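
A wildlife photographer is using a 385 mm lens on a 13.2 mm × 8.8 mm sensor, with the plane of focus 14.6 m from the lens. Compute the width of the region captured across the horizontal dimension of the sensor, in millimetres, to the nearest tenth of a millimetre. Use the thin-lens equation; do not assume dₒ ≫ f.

dₒ: 14.6 m = 14600 mm.
Similar triangles through the lens centre give W/dₒ = w/dᵢ; with 1/f = 1/dₒ + 1/dᵢ this gives W = w·(dₒ − f)/f.
W = 13.2 mm × (14600 − 385) / 385 = 13.2 × 36.9221 ≈ 487.371 mm.

487.4 mm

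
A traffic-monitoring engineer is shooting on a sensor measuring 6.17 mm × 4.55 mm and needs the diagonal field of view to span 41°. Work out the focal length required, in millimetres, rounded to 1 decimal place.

10.3 mm

Sensor diagonal = √(6.17² + 4.55²) = √58.7714 ≈ 7.6663 mm.
From α = 2·arctan(d/2f) we get f = d / (2·tan(α/2)).
With d = 7.6663 mm and α/2 = 20.5°, tan(α/2) ≈ 0.37388, so f ≈ 7.6663 / 0.74777 ≈ 10.2522 mm.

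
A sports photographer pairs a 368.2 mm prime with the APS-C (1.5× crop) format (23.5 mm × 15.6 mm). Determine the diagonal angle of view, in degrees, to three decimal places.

4.387°

Sensor diagonal = √(23.5² + 15.6²) = √795.6100 ≈ 28.2066 mm.
Angle of view α = 2·arctan(d/2f) with d = 28.2066 mm and f = 368.2 mm.
d/2f = 0.03830; arctan(0.03830) ≈ 2.1935°, so α ≈ 4.3871°.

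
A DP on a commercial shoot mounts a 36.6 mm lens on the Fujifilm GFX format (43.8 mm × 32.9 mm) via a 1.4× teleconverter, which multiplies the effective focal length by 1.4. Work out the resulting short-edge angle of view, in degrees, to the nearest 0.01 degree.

Effective focal length f = 36.6 × 1.4 = 51.24 mm.
α = 2·arctan(32.9 / (2 × 51.24)) = 2·arctan(0.32104) ≈ 35.5972°.

35.60°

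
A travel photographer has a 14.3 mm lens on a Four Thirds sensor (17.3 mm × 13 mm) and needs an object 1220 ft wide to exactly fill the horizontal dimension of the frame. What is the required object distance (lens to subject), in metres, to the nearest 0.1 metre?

W: 1220 ft × 304.8 mm/ft = 371855.99 mm.
Magnification m = w/W = dᵢ/dₒ; combined with 1/f = 1/dₒ + 1/dᵢ this gives dₒ = f·(1 + W/w).
dₒ = 14.3 mm × (1 + 371856/17.3) = 14.3 × 21495.5658 ≈ 307386.591 mm = 307.387 m.

307.4 m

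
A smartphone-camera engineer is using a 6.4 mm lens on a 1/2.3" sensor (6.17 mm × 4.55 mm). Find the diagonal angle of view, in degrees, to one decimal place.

Sensor diagonal = √(6.17² + 4.55²) = √58.7714 ≈ 7.6663 mm.
Angle of view α = 2·arctan(d/2f) with d = 7.6663 mm and f = 6.4 mm.
d/2f = 0.59893; arctan(0.59893) ≈ 30.9185°, so α ≈ 61.8370°.

61.8°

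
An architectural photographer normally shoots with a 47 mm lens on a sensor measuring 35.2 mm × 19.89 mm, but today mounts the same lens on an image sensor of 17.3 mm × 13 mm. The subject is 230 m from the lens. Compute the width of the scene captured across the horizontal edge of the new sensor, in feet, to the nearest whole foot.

278 ft

The focal length stays 47 mm; the relevant sensor dimension is now w = 17.3 mm. Object distance dₒ = 230 m = 230000 mm.
Thin-lens field width W = w·(dₒ − f)/f = 17.3 × (230000 − 47)/47 ≈ 84642.274 mm = 84642.274/304.8 ft = 277.698 ft.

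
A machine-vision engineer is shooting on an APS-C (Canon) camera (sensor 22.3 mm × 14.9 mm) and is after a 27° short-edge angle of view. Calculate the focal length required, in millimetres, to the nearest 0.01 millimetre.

From α = 2·arctan(h/2f) we get f = h / (2·tan(α/2)).
With h = 14.9 mm and α/2 = 13.5°, tan(α/2) ≈ 0.24008, so f ≈ 14.9 / 0.48016 ≈ 31.0315 mm.

31.03 mm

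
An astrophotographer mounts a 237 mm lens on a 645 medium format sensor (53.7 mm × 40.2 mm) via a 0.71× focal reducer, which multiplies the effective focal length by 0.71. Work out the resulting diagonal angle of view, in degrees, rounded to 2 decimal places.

Effective focal length f = 237 × 0.71 = 168.27 mm.
Sensor diagonal = √(53.7² + 40.2²) = √4499.7300 ≈ 67.0800 mm.
α = 2·arctan(67.080 / (2 × 168.27)) = 2·arctan(0.19932) ≈ 22.5452°.

22.55°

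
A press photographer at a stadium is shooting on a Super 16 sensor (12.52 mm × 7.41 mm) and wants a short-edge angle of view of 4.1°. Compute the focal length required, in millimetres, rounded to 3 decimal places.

From α = 2·arctan(h/2f) we get f = h / (2·tan(α/2)).
With h = 7.41 mm and α/2 = 2.05°, tan(α/2) ≈ 0.03579, so f ≈ 7.41 / 0.07159 ≈ 103.5074 mm.

103.507 mm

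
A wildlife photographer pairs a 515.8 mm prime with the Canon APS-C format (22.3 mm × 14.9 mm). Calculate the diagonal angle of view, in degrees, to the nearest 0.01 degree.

Sensor diagonal = √(22.3² + 14.9²) = √719.3000 ≈ 26.8198 mm.
Angle of view α = 2·arctan(d/2f) with d = 26.8198 mm and f = 515.8 mm.
d/2f = 0.02600; arctan(0.02600) ≈ 1.4893°, so α ≈ 2.9785°.

2.98°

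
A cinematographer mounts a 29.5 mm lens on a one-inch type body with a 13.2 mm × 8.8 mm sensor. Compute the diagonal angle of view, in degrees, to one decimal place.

Sensor diagonal = √(13.2² + 8.8²) = √251.6800 ≈ 15.8644 mm.
Angle of view α = 2·arctan(d/2f) with d = 15.8644 mm and f = 29.5 mm.
d/2f = 0.26889; arctan(0.26889) ≈ 15.0502°, so α ≈ 30.1004°.

30.1°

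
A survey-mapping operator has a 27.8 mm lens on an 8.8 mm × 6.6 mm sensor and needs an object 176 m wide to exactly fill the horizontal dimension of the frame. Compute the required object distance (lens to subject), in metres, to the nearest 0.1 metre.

W: 176 m = 176000 mm.
Magnification m = w/W = dᵢ/dₒ; combined with 1/f = 1/dₒ + 1/dᵢ this gives dₒ = f·(1 + W/w).
dₒ = 27.8 mm × (1 + 176000/8.8) = 27.8 × 20001.0000 ≈ 556027.800 mm = 556.028 m.

556.0 m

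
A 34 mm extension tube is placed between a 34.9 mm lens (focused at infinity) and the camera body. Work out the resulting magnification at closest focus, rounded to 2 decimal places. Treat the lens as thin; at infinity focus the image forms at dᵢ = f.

The tube moves the image plane from f to f + e, so dᵢ = 34.9 + 34 = 68.9 mm. Focus is achieved when 1/f = 1/dₒ + 1/dᵢ, giving dₒ = 1/(1/f − 1/(f+e)).
Magnification m = dᵢ/dₒ = (f+e)·(1/f − 1/(f+e)) = e/f = 34/34.9 ≈ 0.9742.

0.97×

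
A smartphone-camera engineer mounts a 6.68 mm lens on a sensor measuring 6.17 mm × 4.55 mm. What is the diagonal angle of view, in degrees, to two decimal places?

59.70°

Sensor diagonal = √(6.17² + 4.55²) = √58.7714 ≈ 7.6663 mm.
Angle of view α = 2·arctan(d/2f) with d = 7.6663 mm and f = 6.68 mm.
d/2f = 0.57382; arctan(0.57382) ≈ 29.8481°, so α ≈ 59.6962°.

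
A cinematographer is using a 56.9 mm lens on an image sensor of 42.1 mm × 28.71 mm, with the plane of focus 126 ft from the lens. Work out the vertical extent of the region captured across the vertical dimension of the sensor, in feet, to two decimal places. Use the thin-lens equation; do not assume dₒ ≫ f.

dₒ: 126 ft × 304.8 mm/ft = 38404.80 mm.
Similar triangles through the lens centre give W/dₒ = h/dᵢ; with 1/f = 1/dₒ + 1/dᵢ this gives W = h·(dₒ − f)/f.
W = 28.71 mm × (38404.8 − 56.9) / 56.9 = 28.71 × 673.9525 ≈ 19349.177 mm = 19349.177/304.8 ft = 63.4816 ft.

63.48 ft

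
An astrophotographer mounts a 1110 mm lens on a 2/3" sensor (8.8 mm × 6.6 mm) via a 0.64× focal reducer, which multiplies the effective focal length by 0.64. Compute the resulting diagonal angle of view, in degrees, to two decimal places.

0.89°

Effective focal length f = 1110 × 0.64 = 710.4 mm.
Sensor diagonal = √(8.8² + 6.6²) = √121.0000 ≈ 11.0000 mm.
α = 2·arctan(11.000 / (2 × 710.4)) = 2·arctan(0.00774) ≈ 0.8872°.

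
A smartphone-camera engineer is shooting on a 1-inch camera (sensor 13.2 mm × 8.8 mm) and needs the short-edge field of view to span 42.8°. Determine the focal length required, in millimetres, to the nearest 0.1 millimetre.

From α = 2·arctan(h/2f) we get f = h / (2·tan(α/2)).
With h = 8.8 mm and α/2 = 21.4°, tan(α/2) ≈ 0.39190, so f ≈ 8.8 / 0.78379 ≈ 11.2275 mm.

11.2 mm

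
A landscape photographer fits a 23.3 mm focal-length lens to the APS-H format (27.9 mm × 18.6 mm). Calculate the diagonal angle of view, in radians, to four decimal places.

Sensor diagonal = √(27.9² + 18.6²) = √1124.3700 ≈ 33.5316 mm.
Angle of view α = 2·arctan(d/2f) with d = 33.5316 mm and f = 23.3 mm.
d/2f = 0.71956; arctan(0.71956) ≈ 0.6237 rad, so α ≈ 1.2475 rad.

1.2475 rad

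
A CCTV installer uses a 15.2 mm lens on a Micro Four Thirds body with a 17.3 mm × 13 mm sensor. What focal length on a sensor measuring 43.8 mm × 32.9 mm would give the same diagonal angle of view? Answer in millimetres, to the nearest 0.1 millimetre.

38.5 mm

Sensor diagonal = √(17.3² + 13²) = √468.2900 ≈ 21.6400 mm.
Sensor diagonal = √(43.8² + 32.9²) = √3000.8500 ≈ 54.7800 mm.
Equal angle of view means equal diagonal/f ratio, so f₂ = f₁ · (diagonal₂/diagonal₁) = 15.2 × 54.7800/21.6400.
f₂ = 15.2 × 2.53142 ≈ 38.478 mm.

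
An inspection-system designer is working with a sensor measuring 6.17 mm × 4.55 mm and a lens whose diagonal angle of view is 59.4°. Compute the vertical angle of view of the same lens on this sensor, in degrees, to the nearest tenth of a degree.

37.4°

Sensor diagonal = √(6.17² + 4.55²) = √58.7714 ≈ 7.6663 mm.
From the diagonal AOV: f = 7.6663 / (2·tan(29.7°)) = 7.6663 / 1.14078 ≈ 6.7202 mm.
Vertical AOV = 2·arctan(4.55 / (2 × 6.7202)) = 2·arctan(0.33853) ≈ 37.4053°.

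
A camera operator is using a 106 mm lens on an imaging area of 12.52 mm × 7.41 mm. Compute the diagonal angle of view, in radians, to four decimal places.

Sensor diagonal = √(12.52² + 7.41²) = √211.6585 ≈ 14.5485 mm.
Angle of view α = 2·arctan(d/2f) with d = 14.5485 mm and f = 106 mm.
d/2f = 0.06862; arctan(0.06862) ≈ 0.0685 rad, so α ≈ 0.1370 rad.

0.1370 rad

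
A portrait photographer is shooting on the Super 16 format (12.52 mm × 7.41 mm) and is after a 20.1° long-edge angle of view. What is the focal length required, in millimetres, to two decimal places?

From α = 2·arctan(w/2f) we get f = w / (2·tan(α/2)).
With w = 12.52 mm and α/2 = 10.05°, tan(α/2) ≈ 0.17723, so f ≈ 12.52 / 0.35445 ≈ 35.3219 mm.

35.32 mm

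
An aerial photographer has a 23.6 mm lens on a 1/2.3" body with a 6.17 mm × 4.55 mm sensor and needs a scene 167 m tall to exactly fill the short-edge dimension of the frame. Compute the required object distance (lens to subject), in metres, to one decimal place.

W: 167 m = 167000 mm.
Magnification m = h/W = dᵢ/dₒ; combined with 1/f = 1/dₒ + 1/dᵢ this gives dₒ = f·(1 + W/h).
dₒ = 23.6 mm × (1 + 167000/4.55) = 23.6 × 36704.2967 ≈ 866221.402 mm = 866.221 m.

866.2 m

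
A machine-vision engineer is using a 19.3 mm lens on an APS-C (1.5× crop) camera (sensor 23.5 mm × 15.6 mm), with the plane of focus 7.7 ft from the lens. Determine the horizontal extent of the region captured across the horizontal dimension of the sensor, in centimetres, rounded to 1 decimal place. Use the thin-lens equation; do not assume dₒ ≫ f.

283.4 cm

dₒ: 7.7 ft × 304.8 mm/ft = 2346.96 mm.
Similar triangles through the lens centre give W/dₒ = w/dᵢ; with 1/f = 1/dₒ + 1/dᵢ this gives W = w·(dₒ − f)/f.
W = 23.5 mm × (2346.96 − 19.3) / 19.3 = 23.5 × 120.6041 ≈ 2834.197 mm = 283.42 cm.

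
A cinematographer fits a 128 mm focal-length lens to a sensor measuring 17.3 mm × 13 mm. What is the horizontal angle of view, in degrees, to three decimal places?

7.732°

Angle of view α = 2·arctan(w/2f) with w = 17.3 mm and f = 128 mm.
w/2f = 0.06758; arctan(0.06758) ≈ 3.8661°, so α ≈ 7.7321°.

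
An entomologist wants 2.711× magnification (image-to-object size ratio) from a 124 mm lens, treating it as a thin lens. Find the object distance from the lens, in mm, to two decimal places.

With m = dᵢ/dₒ and 1/f = 1/dₒ + 1/dᵢ, substituting dᵢ = m·dₒ gives 1/f = (1 + 1/m)/dₒ, hence dₒ = f·(1 + 1/m).
dₒ = 124 × (1 + 1/2.711) = 124 × 1.36887 ≈ 169.740 mm.

169.74 mm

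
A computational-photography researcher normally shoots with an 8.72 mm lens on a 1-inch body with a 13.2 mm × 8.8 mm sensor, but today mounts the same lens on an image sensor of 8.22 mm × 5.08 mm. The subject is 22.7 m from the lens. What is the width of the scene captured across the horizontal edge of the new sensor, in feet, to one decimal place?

70.2 ft

The focal length stays 8.72 mm; the relevant sensor dimension is now w = 8.22 mm. Object distance dₒ = 22.7 m = 22700 mm.
Thin-lens field width W = w·(dₒ − f)/f = 8.22 × (22700 − 8.72)/8.72 ≈ 21390.174 mm = 21390.174/304.8 ft = 70.1777 ft.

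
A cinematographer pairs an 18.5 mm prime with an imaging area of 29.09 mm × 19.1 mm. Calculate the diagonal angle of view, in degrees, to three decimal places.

86.490°

Sensor diagonal = √(29.09² + 19.1²) = √1211.0381 ≈ 34.8000 mm.
Angle of view α = 2·arctan(d/2f) with d = 34.8000 mm and f = 18.5 mm.
d/2f = 0.94054; arctan(0.94054) ≈ 43.2449°, so α ≈ 86.4899°.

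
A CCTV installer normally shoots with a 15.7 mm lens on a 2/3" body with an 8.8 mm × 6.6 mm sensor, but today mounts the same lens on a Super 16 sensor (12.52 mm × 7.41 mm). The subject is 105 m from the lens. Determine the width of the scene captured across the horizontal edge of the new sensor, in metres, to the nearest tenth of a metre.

83.7 m

The focal length stays 15.7 mm; the relevant sensor dimension is now w = 12.52 mm. Object distance dₒ = 105 m = 105000 mm.
Thin-lens field width W = w·(dₒ − f)/f = 12.52 × (105000 − 15.7)/15.7 ≈ 83719.964 mm = 83.72 m.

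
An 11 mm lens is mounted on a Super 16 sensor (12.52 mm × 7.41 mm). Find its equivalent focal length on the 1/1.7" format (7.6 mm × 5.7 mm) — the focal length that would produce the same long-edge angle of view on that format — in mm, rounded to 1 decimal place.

Equal angle of view means equal width/f ratio, so f₂ = f₁ · (width₂/width₁) = 11 × 7.6/12.52.
f₂ = 11 × 0.60703 ≈ 6.677 mm.

6.7 mm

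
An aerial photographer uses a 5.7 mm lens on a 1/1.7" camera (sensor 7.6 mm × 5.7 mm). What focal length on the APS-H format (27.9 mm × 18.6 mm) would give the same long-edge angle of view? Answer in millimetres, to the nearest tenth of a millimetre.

Equal angle of view means equal width/f ratio, so f₂ = f₁ · (width₂/width₁) = 5.7 × 27.9/7.6.
f₂ = 5.7 × 3.67105 ≈ 20.925 mm.

20.9 mm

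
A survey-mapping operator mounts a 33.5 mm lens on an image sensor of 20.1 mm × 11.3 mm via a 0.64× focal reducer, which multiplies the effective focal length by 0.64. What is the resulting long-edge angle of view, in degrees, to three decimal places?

Effective focal length f = 33.5 × 0.64 = 21.44 mm.
α = 2·arctan(20.1 / (2 × 21.44)) = 2·arctan(0.46875) ≈ 50.2297°.

50.230°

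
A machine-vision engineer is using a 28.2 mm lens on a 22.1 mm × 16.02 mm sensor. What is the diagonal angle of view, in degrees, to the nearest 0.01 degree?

51.65°

Sensor diagonal = √(22.1² + 16.02²) = √745.0504 ≈ 27.2956 mm.
Angle of view α = 2·arctan(d/2f) with d = 27.2956 mm and f = 28.2 mm.
d/2f = 0.48396; arctan(0.48396) ≈ 25.8253°, so α ≈ 51.6507°.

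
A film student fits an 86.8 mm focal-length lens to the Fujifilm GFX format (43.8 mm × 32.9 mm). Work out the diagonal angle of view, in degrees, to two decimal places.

35.03°

Sensor diagonal = √(43.8² + 32.9²) = √3000.8500 ≈ 54.7800 mm.
Angle of view α = 2·arctan(d/2f) with d = 54.7800 mm and f = 86.8 mm.
d/2f = 0.31555; arctan(0.31555) ≈ 17.5133°, so α ≈ 35.0265°.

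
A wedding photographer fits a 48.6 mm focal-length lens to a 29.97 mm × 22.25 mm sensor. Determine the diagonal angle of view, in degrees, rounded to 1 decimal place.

42.0°

Sensor diagonal = √(29.97² + 22.25²) = √1393.2634 ≈ 37.3264 mm.
Angle of view α = 2·arctan(d/2f) with d = 37.3264 mm and f = 48.6 mm.
d/2f = 0.38402; arctan(0.38402) ≈ 21.0076°, so α ≈ 42.0153°.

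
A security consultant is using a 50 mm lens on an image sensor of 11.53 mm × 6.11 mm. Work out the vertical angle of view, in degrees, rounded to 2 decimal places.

Angle of view α = 2·arctan(h/2f) with h = 6.11 mm and f = 50 mm.
h/2f = 0.06110; arctan(0.06110) ≈ 3.4964°, so α ≈ 6.9929°.

6.99°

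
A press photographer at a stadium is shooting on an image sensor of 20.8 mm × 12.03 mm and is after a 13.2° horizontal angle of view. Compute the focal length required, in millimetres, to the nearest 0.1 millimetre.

89.9 mm

From α = 2·arctan(w/2f) we get f = w / (2·tan(α/2)).
With w = 20.8 mm and α/2 = 6.6°, tan(α/2) ≈ 0.11570, so f ≈ 20.8 / 0.23141 ≈ 89.8846 mm.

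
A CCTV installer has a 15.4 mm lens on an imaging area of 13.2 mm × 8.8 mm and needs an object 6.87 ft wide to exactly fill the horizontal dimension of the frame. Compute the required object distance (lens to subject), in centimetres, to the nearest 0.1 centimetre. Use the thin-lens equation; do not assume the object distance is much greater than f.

245.8 cm

W: 6.87 ft × 304.8 mm/ft = 2093.98 mm.
Magnification m = w/W = dᵢ/dₒ; combined with 1/f = 1/dₒ + 1/dᵢ this gives dₒ = f·(1 + W/w).
dₒ = 15.4 mm × (1 + 2093.98/13.2) = 15.4 × 159.6345 ≈ 2458.372 mm = 245.837 cm.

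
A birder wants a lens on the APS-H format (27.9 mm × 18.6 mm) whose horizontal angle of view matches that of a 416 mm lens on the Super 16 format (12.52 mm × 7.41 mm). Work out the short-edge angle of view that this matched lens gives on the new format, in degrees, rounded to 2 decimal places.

Equal horizontal AOV ⇒ f₂ = f₁ · 27.9/12.52 = 416 × 2.22843 ≈ 927.0288 mm.
Short-edge AOV on the new format = 2·arctan(18.6 / (2 × 927.0288)) = 2·arctan(0.01003) ≈ 1.1495°.

1.15°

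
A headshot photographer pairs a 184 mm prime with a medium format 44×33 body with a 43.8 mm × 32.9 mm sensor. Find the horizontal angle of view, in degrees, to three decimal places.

13.575°

Angle of view α = 2·arctan(w/2f) with w = 43.8 mm and f = 184 mm.
w/2f = 0.11902; arctan(0.11902) ≈ 6.7875°, so α ≈ 13.5750°.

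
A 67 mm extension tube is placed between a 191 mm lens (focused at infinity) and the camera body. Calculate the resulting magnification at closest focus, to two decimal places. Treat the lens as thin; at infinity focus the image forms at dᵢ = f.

The tube moves the image plane from f to f + e, so dᵢ = 191 + 67 = 258 mm. Focus is achieved when 1/f = 1/dₒ + 1/dᵢ, giving dₒ = 1/(1/f − 1/(f+e)).
Magnification m = dᵢ/dₒ = (f+e)·(1/f − 1/(f+e)) = e/f = 67/191 ≈ 0.3508.

0.35×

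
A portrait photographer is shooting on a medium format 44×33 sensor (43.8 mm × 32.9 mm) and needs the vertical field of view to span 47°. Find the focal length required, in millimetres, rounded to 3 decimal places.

37.832 mm

From α = 2·arctan(h/2f) we get f = h / (2·tan(α/2)).
With h = 32.9 mm and α/2 = 23.5°, tan(α/2) ≈ 0.43481, so f ≈ 32.9 / 0.86962 ≈ 37.8324 mm.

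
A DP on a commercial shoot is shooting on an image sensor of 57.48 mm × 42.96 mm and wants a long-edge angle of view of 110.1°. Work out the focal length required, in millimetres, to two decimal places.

20.09 mm

From α = 2·arctan(w/2f) we get f = w / (2·tan(α/2)).
With w = 57.48 mm and α/2 = 55.05°, tan(α/2) ≈ 1.43080, so f ≈ 57.48 / 2.86161 ≈ 20.0866 mm.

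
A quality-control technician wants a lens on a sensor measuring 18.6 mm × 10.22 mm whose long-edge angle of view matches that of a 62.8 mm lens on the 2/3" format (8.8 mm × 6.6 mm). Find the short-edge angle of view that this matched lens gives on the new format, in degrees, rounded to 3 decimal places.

4.409°

Equal long-edge AOV ⇒ f₂ = f₁ · 18.6/8.8 = 62.8 × 2.11364 ≈ 132.7364 mm.
Short-edge AOV on the new format = 2·arctan(10.22 / (2 × 132.7364)) = 2·arctan(0.03850) ≈ 4.4093°.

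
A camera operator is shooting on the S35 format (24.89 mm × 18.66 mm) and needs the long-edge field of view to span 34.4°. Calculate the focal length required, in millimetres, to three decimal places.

40.203 mm

From α = 2·arctan(w/2f) we get f = w / (2·tan(α/2)).
With w = 24.89 mm and α/2 = 17.2°, tan(α/2) ≈ 0.30955, so f ≈ 24.89 / 0.61910 ≈ 40.2033 mm.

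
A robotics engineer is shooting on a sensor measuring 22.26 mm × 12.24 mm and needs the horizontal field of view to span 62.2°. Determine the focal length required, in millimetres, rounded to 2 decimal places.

From α = 2·arctan(w/2f) we get f = w / (2·tan(α/2)).
With w = 22.26 mm and α/2 = 31.1°, tan(α/2) ≈ 0.60324, so f ≈ 22.26 / 1.20648 ≈ 18.4504 mm.

18.45 mm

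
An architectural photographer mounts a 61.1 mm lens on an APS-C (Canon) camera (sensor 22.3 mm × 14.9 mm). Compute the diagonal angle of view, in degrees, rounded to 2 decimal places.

24.76°

Sensor diagonal = √(22.3² + 14.9²) = √719.3000 ≈ 26.8198 mm.
Angle of view α = 2·arctan(d/2f) with d = 26.8198 mm and f = 61.1 mm.
d/2f = 0.21947; arctan(0.21947) ≈ 12.3787°, so α ≈ 24.7574°.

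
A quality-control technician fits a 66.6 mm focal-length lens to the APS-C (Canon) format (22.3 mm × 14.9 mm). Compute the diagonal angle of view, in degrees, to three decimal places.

Sensor diagonal = √(22.3² + 14.9²) = √719.3000 ≈ 26.8198 mm.
Angle of view α = 2·arctan(d/2f) with d = 26.8198 mm and f = 66.6 mm.
d/2f = 0.20135; arctan(0.20135) ≈ 11.3843°, so α ≈ 22.7685°.

22.769°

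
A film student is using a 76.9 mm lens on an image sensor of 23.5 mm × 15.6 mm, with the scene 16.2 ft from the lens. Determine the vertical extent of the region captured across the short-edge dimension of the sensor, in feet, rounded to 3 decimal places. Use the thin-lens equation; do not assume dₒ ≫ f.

dₒ: 16.2 ft × 304.8 mm/ft = 4937.76 mm.
Similar triangles through the lens centre give W/dₒ = h/dᵢ; with 1/f = 1/dₒ + 1/dᵢ this gives W = h·(dₒ − f)/f.
W = 15.6 mm × (4937.76 − 76.9) / 76.9 = 15.6 × 63.2101 ≈ 986.078 mm = 986.078/304.8 ft = 3.23516 ft.

3.235 ft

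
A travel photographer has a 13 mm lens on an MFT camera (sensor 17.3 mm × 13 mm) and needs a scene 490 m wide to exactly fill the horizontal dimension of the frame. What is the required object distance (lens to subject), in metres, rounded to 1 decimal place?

W: 490 m = 490000 mm.
Magnification m = w/W = dᵢ/dₒ; combined with 1/f = 1/dₒ + 1/dᵢ this gives dₒ = f·(1 + W/w).
dₒ = 13 mm × (1 + 490000/17.3) = 13 × 28324.6994 ≈ 368221.092 mm = 368.221 m.

368.2 m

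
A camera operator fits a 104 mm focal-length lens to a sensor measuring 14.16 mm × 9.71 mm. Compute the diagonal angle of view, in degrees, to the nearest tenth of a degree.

9.4°

Sensor diagonal = √(14.16² + 9.71²) = √294.7897 ≈ 17.1694 mm.
Angle of view α = 2·arctan(d/2f) with d = 17.1694 mm and f = 104 mm.
d/2f = 0.08255; arctan(0.08255) ≈ 4.7188°, so α ≈ 9.4376°.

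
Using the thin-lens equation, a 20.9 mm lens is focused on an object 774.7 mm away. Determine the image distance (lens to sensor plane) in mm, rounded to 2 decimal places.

21.48 mm

1/dᵢ = 1/f − 1/dₒ = 1/20.9 − 1/774.7 = 0.0465561 mm⁻¹.
dᵢ = 1/0.0465561 ≈ 21.4795 mm.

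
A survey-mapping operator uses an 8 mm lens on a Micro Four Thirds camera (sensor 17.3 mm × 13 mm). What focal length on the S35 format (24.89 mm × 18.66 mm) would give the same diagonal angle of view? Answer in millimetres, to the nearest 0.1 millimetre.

11.5 mm

Sensor diagonal = √(17.3² + 13²) = √468.2900 ≈ 21.6400 mm.
Sensor diagonal = √(24.89² + 18.66²) = √967.7077 ≈ 31.1080 mm.
Equal angle of view means equal diagonal/f ratio, so f₂ = f₁ · (diagonal₂/diagonal₁) = 8 × 31.1080/21.6400.
f₂ = 8 × 1.43752 ≈ 11.500 mm.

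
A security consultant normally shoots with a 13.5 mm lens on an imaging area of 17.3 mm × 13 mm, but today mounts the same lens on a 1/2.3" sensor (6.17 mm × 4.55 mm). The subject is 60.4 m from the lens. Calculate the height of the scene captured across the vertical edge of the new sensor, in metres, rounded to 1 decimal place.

The focal length stays 13.5 mm; the relevant sensor dimension is now h = 4.55 mm. Object distance dₒ = 60.4 m = 60400 mm.
Thin-lens field height W = h·(dₒ − f)/f = 4.55 × (60400 − 13.5)/13.5 ≈ 20352.487 mm = 20.3525 m.

20.4 m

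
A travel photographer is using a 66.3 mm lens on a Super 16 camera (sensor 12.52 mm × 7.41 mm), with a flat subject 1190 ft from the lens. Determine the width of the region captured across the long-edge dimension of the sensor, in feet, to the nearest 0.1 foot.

dₒ: 1190 ft × 304.8 mm/ft = 362711.99 mm.
Similar triangles through the lens centre give W/dₒ = w/dᵢ; with 1/f = 1/dₒ + 1/dᵢ this gives W = w·(dₒ − f)/f.
W = 12.52 mm × (362712 − 66.3) / 66.3 = 12.52 × 5469.7691 ≈ 68481.509 mm = 68481.509/304.8 ft = 224.677 ft.

224.7 ft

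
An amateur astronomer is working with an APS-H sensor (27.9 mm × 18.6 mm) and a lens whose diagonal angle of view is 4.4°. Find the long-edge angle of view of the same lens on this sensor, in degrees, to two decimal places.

3.66°

Sensor diagonal = √(27.9² + 18.6²) = √1124.3700 ≈ 33.5316 mm.
From the diagonal AOV: f = 33.5316 / (2·tan(2.2°)) = 33.5316 / 0.07683 ≈ 436.4265 mm.
Long-edge AOV = 2·arctan(27.9 / (2 × 436.4265)) = 2·arctan(0.03196) ≈ 3.6616°.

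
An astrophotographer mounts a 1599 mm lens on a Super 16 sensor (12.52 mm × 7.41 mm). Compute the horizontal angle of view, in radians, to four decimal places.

0.0078 rad

Angle of view α = 2·arctan(w/2f) with w = 12.52 mm and f = 1599 mm.
w/2f = 0.00391; arctan(0.00391) ≈ 0.0039 rad, so α ≈ 0.0078 rad.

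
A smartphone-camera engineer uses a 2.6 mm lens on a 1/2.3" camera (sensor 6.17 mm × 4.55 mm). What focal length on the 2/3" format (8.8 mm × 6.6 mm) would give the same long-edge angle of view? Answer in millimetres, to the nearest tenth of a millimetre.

3.7 mm

Equal angle of view means equal width/f ratio, so f₂ = f₁ · (width₂/width₁) = 2.6 × 8.8/6.17.
f₂ = 2.6 × 1.42626 ≈ 3.708 mm.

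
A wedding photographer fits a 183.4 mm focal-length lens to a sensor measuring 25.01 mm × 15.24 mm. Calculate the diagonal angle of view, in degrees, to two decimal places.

Sensor diagonal = √(25.01² + 15.24²) = √857.7577 ≈ 29.2875 mm.
Angle of view α = 2·arctan(d/2f) with d = 29.2875 mm and f = 183.4 mm.
d/2f = 0.07985; arctan(0.07985) ≈ 4.5652°, so α ≈ 9.1303°.

9.13°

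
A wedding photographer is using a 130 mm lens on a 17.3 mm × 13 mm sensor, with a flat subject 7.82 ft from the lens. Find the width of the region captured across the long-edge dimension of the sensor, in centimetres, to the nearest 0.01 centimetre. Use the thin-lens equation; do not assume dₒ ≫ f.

29.99 cm

dₒ: 7.82 ft × 304.8 mm/ft = 2383.54 mm.
Similar triangles through the lens centre give W/dₒ = w/dᵢ; with 1/f = 1/dₒ + 1/dᵢ this gives W = w·(dₒ − f)/f.
W = 17.3 mm × (2383.54 − 130) / 130 = 17.3 × 17.3349 ≈ 299.894 mm = 29.9894 cm.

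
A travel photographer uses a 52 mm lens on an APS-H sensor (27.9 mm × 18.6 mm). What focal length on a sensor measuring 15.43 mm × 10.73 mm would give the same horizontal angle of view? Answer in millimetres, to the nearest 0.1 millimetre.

28.8 mm

Equal angle of view means equal width/f ratio, so f₂ = f₁ · (width₂/width₁) = 52 × 15.43/27.9.
f₂ = 52 × 0.55305 ≈ 28.758 mm.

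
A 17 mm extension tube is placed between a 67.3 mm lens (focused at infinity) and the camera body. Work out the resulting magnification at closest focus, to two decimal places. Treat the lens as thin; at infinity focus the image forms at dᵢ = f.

0.25×

The tube moves the image plane from f to f + e, so dᵢ = 67.3 + 17 = 84.3 mm. Focus is achieved when 1/f = 1/dₒ + 1/dᵢ, giving dₒ = 1/(1/f − 1/(f+e)).
Magnification m = dᵢ/dₒ = (f+e)·(1/f − 1/(f+e)) = e/f = 17/67.3 ≈ 0.2526.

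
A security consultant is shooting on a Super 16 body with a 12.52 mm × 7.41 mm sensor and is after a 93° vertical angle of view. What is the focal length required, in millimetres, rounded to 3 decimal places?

3.516 mm

From α = 2·arctan(h/2f) we get f = h / (2·tan(α/2)).
With h = 7.41 mm and α/2 = 46.5°, tan(α/2) ≈ 1.05378, so f ≈ 7.41 / 2.10756 ≈ 3.5159 mm.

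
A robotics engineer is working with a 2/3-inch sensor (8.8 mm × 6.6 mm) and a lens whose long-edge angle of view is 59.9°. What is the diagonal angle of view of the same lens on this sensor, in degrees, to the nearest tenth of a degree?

From the long-edge AOV: f = 8.8 / (2·tan(29.95°)) = 8.8 / 1.15237 ≈ 7.6364 mm.
Sensor diagonal = √(8.8² + 6.6²) = √121.0000 ≈ 11.0000 mm.
Diagonal AOV = 2·arctan(11.0000 / (2 × 7.6364)) = 2·arctan(0.72023) ≈ 71.5254°.

71.5°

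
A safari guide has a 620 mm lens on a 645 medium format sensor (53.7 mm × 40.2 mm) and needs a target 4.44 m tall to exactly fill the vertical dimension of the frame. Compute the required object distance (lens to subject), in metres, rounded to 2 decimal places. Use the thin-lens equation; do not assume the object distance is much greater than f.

69.10 m

W: 4.44 m = 4440 mm.
Magnification m = h/W = dᵢ/dₒ; combined with 1/f = 1/dₒ + 1/dᵢ this gives dₒ = f·(1 + W/h).
dₒ = 620 mm × (1 + 4440/40.2) = 620 × 111.4478 ≈ 69097.612 mm = 69.0976 m.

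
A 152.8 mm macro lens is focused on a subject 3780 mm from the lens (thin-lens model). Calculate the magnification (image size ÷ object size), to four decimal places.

Thin lens: 1/f = 1/dₒ + 1/dᵢ → 1/dᵢ = 1/152.8 − 1/3780 = 0.0062800 mm⁻¹, so dᵢ ≈ 159.2369 mm.
Magnification m = dᵢ/dₒ = 159.2369/3780 ≈ 0.04213.

0.0421×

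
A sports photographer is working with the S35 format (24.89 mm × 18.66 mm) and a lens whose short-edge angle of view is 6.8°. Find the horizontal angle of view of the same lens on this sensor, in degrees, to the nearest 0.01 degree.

9.06°

From the short-edge AOV: f = 18.66 / (2·tan(3.4°)) = 18.66 / 0.11882 ≈ 157.0418 mm.
Horizontal AOV = 2·arctan(24.89 / (2 × 157.0418)) = 2·arctan(0.07925) ≈ 9.0620°.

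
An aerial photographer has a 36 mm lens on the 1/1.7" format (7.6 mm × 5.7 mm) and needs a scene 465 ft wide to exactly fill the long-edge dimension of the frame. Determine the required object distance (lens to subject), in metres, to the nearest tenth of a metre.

671.4 m

W: 465 ft × 304.8 mm/ft = 141732.00 mm.
Magnification m = w/W = dᵢ/dₒ; combined with 1/f = 1/dₒ + 1/dᵢ this gives dₒ = f·(1 + W/w).
dₒ = 36 mm × (1 + 141732/7.6) = 36 × 18649.9468 ≈ 671398.084 mm = 671.398 m.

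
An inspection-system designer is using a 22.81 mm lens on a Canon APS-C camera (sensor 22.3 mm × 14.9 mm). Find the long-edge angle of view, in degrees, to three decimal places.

52.101°

Angle of view α = 2·arctan(w/2f) with w = 22.3 mm and f = 22.81 mm.
w/2f = 0.48882; arctan(0.48882) ≈ 26.0503°, so α ≈ 52.1007°.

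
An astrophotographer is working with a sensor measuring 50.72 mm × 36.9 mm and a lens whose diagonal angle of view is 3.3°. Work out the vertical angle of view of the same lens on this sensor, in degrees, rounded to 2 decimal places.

Sensor diagonal = √(50.72² + 36.9²) = √3934.1284 ≈ 62.7226 mm.
From the diagonal AOV: f = 62.7226 / (2·tan(1.65°)) = 62.7226 / 0.05761 ≈ 1088.7117 mm.
Vertical AOV = 2·arctan(36.9 / (2 × 1088.7117)) = 2·arctan(0.01695) ≈ 1.9418°.

1.94°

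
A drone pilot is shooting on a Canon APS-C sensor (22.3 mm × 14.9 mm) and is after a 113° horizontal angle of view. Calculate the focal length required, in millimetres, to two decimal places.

7.38 mm

From α = 2·arctan(w/2f) we get f = w / (2·tan(α/2)).
With w = 22.3 mm and α/2 = 56.5°, tan(α/2) ≈ 1.51084, so f ≈ 22.3 / 3.02167 ≈ 7.3800 mm.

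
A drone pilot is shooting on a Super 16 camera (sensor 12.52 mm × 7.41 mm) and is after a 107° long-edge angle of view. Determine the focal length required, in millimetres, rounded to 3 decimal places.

4.632 mm

From α = 2·arctan(w/2f) we get f = w / (2·tan(α/2)).
With w = 12.52 mm and α/2 = 53.5°, tan(α/2) ≈ 1.35142, so f ≈ 12.52 / 2.70284 ≈ 4.6322 mm.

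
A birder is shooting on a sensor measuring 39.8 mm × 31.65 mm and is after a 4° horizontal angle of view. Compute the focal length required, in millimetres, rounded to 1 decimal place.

From α = 2·arctan(w/2f) we get f = w / (2·tan(α/2)).
With w = 39.8 mm and α/2 = 2°, tan(α/2) ≈ 0.03492, so f ≈ 39.8 / 0.06984 ≈ 569.8614 mm.

569.9 mm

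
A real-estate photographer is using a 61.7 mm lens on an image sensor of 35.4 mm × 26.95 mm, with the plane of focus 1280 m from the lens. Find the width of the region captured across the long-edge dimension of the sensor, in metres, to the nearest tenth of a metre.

dₒ: 1280 m = 1.28e+06 mm.
Similar triangles through the lens centre give W/dₒ = w/dᵢ; with 1/f = 1/dₒ + 1/dᵢ this gives W = w·(dₒ − f)/f.
W = 35.4 mm × (1.28e+06 − 61.7) / 61.7 = 35.4 × 20744.5429 ≈ 734356.820 mm = 734.357 m.

734.4 m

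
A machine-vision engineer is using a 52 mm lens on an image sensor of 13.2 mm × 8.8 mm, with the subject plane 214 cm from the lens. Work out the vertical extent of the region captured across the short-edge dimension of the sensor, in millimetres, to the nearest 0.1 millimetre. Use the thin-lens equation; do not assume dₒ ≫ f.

353.4 mm

dₒ: 214 cm = 2140 mm.
Similar triangles through the lens centre give W/dₒ = h/dᵢ; with 1/f = 1/dₒ + 1/dᵢ this gives W = h·(dₒ − f)/f.
W = 8.8 mm × (2140 − 52) / 52 = 8.8 × 40.1538 ≈ 353.354 mm.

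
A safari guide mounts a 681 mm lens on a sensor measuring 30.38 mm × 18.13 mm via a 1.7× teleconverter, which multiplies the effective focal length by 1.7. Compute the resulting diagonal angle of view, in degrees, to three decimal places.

Effective focal length f = 681 × 1.7 = 1157.7 mm.
Sensor diagonal = √(30.38² + 18.13²) = √1251.6413 ≈ 35.3785 mm.
α = 2·arctan(35.379 / (2 × 1157.7)) = 2·arctan(0.01528) ≈ 1.7508°.

1.751°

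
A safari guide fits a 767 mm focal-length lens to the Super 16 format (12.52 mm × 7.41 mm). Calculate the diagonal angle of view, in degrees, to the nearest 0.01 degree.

Sensor diagonal = √(12.52² + 7.41²) = √211.6585 ≈ 14.5485 mm.
Angle of view α = 2·arctan(d/2f) with d = 14.5485 mm and f = 767 mm.
d/2f = 0.00948; arctan(0.00948) ≈ 0.5434°, so α ≈ 1.0868°.

1.09°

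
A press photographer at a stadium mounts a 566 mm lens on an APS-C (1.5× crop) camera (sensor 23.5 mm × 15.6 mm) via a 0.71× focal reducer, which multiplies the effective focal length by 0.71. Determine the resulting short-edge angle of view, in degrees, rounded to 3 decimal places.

Effective focal length f = 566 × 0.71 = 401.86 mm.
α = 2·arctan(15.6 / (2 × 401.86)) = 2·arctan(0.01941) ≈ 2.2239°.

2.224°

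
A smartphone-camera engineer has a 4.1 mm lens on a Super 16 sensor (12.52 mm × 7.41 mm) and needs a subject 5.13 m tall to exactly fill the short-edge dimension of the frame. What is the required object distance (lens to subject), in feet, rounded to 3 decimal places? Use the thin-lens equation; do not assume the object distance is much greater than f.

W: 5.13 m = 5130 mm.
Magnification m = h/W = dᵢ/dₒ; combined with 1/f = 1/dₒ + 1/dᵢ this gives dₒ = f·(1 + W/h).
dₒ = 4.1 mm × (1 + 5130/7.41) = 4.1 × 693.3077 ≈ 2842.562 mm = 2842.562/304.8 ft = 9.32599 ft.

9.326 ft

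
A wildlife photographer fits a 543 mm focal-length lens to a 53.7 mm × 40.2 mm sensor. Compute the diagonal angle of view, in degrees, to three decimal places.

7.069°

Sensor diagonal = √(53.7² + 40.2²) = √4499.7300 ≈ 67.0800 mm.
Angle of view α = 2·arctan(d/2f) with d = 67.0800 mm and f = 543 mm.
d/2f = 0.06177; arctan(0.06177) ≈ 3.5346°, so α ≈ 7.0691°.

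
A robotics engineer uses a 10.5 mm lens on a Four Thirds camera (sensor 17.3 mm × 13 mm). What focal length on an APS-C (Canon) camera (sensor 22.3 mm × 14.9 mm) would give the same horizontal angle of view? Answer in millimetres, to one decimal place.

Equal angle of view means equal width/f ratio, so f₂ = f₁ · (width₂/width₁) = 10.5 × 22.3/17.3.
f₂ = 10.5 × 1.28902 ≈ 13.535 mm.

13.5 mm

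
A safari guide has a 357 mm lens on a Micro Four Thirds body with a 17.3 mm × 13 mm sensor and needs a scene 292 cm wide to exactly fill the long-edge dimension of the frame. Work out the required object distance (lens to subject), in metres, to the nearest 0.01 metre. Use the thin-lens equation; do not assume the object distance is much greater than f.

60.61 m

W: 292 cm = 2920 mm.
Magnification m = w/W = dᵢ/dₒ; combined with 1/f = 1/dₒ + 1/dᵢ this gives dₒ = f·(1 + W/w).
dₒ = 357 mm × (1 + 2920/17.3) = 357 × 169.7861 ≈ 60613.647 mm = 60.6136 m.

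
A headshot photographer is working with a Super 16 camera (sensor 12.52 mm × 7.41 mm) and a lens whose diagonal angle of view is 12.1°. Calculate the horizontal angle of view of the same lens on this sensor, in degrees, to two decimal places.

10.42°

Sensor diagonal = √(12.52² + 7.41²) = √211.6585 ≈ 14.5485 mm.
From the diagonal AOV: f = 14.5485 / (2·tan(6.05°)) = 14.5485 / 0.21197 ≈ 68.6336 mm.
Horizontal AOV = 2·arctan(12.52 / (2 × 68.6336)) = 2·arctan(0.09121) ≈ 10.4229°.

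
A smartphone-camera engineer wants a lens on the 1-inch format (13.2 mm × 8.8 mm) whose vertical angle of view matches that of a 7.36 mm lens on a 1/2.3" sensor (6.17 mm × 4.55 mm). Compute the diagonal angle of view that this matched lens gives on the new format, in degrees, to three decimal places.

58.257°

Equal vertical AOV ⇒ f₂ = f₁ · 8.8/4.55 = 7.36 × 1.93407 ≈ 14.2347 mm.
Sensor diagonal = √(13.2² + 8.8²) = √251.6800 ≈ 15.8644 mm.
Diagonal AOV on the new format = 2·arctan(15.8644 / (2 × 14.2347)) = 2·arctan(0.55724) ≈ 58.2569°.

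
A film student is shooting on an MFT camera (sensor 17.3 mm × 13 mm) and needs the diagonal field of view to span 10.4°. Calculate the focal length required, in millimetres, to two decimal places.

Sensor diagonal = √(17.3² + 13²) = √468.2900 ≈ 21.6400 mm.
From α = 2·arctan(d/2f) we get f = d / (2·tan(α/2)).
With d = 21.6400 mm and α/2 = 5.2°, tan(α/2) ≈ 0.09101, so f ≈ 21.6400 / 0.18201 ≈ 118.8918 mm.

118.89 mm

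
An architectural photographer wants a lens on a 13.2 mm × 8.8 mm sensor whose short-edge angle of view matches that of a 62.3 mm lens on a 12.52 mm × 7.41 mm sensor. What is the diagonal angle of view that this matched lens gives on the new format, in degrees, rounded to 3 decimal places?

Equal short-edge AOV ⇒ f₂ = f₁ · 8.8/7.41 = 62.3 × 1.18758 ≈ 73.9865 mm.
Sensor diagonal = √(13.2² + 8.8²) = √251.6800 ≈ 15.8644 mm.
Diagonal AOV on the new format = 2·arctan(15.8644 / (2 × 73.9865)) = 2·arctan(0.10721) ≈ 12.2388°.

12.239°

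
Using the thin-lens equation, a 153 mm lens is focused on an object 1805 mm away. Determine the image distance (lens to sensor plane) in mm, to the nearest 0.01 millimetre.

1/dᵢ = 1/f − 1/dₒ = 1/153 − 1/1805 = 0.0059819 mm⁻¹.
dᵢ = 1/0.0059819 ≈ 167.1701 mm.

167.17 mm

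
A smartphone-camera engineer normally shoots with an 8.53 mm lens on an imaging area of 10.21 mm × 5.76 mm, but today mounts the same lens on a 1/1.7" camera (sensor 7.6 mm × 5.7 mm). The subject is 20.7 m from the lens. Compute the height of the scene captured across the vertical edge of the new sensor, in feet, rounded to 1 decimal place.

45.4 ft

The focal length stays 8.53 mm; the relevant sensor dimension is now h = 5.7 mm. Object distance dₒ = 20.7 m = 20700 mm.
Thin-lens field height W = h·(dₒ − f)/f = 5.7 × (20700 − 8.53)/8.53 ≈ 13826.656 mm = 13826.656/304.8 ft = 45.363 ft.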